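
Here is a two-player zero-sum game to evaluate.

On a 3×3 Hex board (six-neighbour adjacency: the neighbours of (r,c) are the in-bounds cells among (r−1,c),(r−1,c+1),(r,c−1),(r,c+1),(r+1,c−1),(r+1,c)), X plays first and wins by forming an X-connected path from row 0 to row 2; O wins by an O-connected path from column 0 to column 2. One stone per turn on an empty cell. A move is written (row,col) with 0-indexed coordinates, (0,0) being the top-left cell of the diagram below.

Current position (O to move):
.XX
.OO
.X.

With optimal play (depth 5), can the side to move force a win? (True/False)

O winning at [.XX/.OO/.X.]: True

[.XX/.OO/.X.] O move#1: (0,0):+1/OXX/.OO/.X.*, (1,0):+1/.XX/OOO/.X., (2,0):+1/.XX/.OO/OX., (2,2):+1/.XX/.OO/.XO
[OXX/.OO/.X.] X move#2: (1,0):-1/OXX/XOO/.X.*, (2,0):-1/OXX/.OO/XX., (2,2):-1/OXX/.OO/.XX
[OXX/XOO/.X.] O move#3: (2,0):+1/OXX/XOO/OX.*, (2,2):-1/OXX/XOO/.XO
[OXX/XOO/OX.] end (terminal -1, X#4); searched .XX/.OO/.X. to 5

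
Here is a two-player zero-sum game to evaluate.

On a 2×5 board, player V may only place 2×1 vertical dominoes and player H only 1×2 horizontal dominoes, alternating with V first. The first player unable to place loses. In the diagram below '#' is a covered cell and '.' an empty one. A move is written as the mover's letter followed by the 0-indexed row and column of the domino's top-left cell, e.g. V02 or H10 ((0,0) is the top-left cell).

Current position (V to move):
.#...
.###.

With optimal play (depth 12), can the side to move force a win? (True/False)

V winning at [.#.../.###.]: True

ply 1, V at .#.../.###. | V00=-1→##.../####.; V04=+1→.#..#/.####*
ply 2, H at .#..#/.#### | H02=-1→.####/.####*
ply 3, V at .####/.#### | V00=+1→#####/#####*
ply 4: #####/##### is terminal -1 (H); from .#.../.###. depth 12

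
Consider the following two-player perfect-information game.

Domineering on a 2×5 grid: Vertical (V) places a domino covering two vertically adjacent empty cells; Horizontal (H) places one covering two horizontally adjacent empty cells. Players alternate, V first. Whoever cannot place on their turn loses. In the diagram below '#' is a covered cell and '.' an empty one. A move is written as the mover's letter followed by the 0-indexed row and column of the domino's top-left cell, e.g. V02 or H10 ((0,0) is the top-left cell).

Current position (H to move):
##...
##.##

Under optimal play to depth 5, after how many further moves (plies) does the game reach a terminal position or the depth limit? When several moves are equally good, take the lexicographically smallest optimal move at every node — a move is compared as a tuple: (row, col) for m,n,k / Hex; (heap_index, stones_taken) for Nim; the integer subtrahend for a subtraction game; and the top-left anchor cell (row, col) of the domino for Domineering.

PV length from [##.../##.##]: 1 ply

ply 1, H at ##.../##.## | H02=+1→####./##.##*; H03=-1→##.##/##.##
ply 2: ####./##.## is terminal -1 (V); from ##.../##.## depth 5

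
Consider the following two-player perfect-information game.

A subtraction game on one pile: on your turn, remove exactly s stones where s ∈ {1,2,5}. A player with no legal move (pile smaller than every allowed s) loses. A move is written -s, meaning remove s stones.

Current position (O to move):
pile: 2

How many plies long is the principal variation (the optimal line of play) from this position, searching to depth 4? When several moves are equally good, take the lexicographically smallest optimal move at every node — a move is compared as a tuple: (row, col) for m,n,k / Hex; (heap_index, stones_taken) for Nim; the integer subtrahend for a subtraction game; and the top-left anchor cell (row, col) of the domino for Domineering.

PV length from [2]: 1 ply

p1 O@[2]: -1[1]-1 -2[0]+1*
p2 X@[0] terminal -1; root [2] d4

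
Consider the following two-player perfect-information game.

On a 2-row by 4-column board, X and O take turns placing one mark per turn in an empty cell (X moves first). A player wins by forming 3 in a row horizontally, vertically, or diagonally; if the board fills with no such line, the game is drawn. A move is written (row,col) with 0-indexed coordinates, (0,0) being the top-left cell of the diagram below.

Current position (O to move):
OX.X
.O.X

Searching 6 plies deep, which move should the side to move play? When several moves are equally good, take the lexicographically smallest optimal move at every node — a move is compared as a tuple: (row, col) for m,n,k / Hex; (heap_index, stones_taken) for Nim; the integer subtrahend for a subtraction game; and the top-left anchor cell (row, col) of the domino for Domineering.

p1 O@[OX.X/.O.X]: (0,2)[OXOX/.O.X]+0* (1,0)[OX.X/OO.X]-1 (1,2)[OX.X/.OOX]-1
p2 X@[OXOX/.O.X]: (1,0)[OXOX/XO.X]+0* (1,2)[OXOX/.OXX]+0
p3 O@[OXOX/XO.X]: (1,2)[OXOX/XOOX]+0*
p4 X@[OXOX/XOOX] terminal +0; root [OX.X/.O.X] d6

O's best at [OX.X/.O.X]: (0,2)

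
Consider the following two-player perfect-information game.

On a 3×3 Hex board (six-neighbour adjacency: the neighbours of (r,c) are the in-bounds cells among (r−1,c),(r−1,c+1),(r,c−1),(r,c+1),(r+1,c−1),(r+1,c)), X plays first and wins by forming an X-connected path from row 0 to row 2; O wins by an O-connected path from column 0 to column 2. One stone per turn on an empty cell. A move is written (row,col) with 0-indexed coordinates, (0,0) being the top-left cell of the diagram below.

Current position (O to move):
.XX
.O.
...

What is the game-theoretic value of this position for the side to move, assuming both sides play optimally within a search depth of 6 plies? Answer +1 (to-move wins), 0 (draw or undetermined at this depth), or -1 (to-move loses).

value(.XX/.O./..., O) = +1

ply 1, O at .XX/.O./... | (0,0)=-1→OXX/.O./...; (1,0)=-1→.XX/OO./...; (1,2)=+1→.XX/.OO/...*; (2,0)=-1→.XX/.O./O..; (2,1)=+1→.XX/.O./.O.; (2,2)=+1→.XX/.O./..O
ply 2, X at .XX/.OO/... | (0,0)=-1→XXX/.OO/...*; (1,0)=-1→.XX/XOO/...; (2,0)=-1→.XX/.OO/X..; (2,1)=-1→.XX/.OO/.X.; (2,2)=-1→.XX/.OO/..X
ply 3, O at XXX/.OO/... | (1,0)=+1→XXX/OOO/...*; (2,0)=+1→XXX/.OO/O..; (2,1)=+1→XXX/.OO/.O.; (2,2)=+1→XXX/.OO/..O
ply 4: XXX/OOO/... is terminal -1 (X); from .XX/.O./... depth 6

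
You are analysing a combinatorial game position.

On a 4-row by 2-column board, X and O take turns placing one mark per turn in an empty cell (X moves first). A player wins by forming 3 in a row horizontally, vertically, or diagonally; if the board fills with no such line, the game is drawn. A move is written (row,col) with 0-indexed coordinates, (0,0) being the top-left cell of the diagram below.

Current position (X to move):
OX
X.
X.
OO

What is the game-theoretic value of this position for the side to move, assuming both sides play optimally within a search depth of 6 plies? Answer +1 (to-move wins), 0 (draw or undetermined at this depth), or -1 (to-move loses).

value(OX/X./X./OO, X) = 0

[OX/X./X./OO] X move#1: (1,1):+0/OX/XX/X./OO*, (2,1):+0/OX/X./XX/OO
[OX/XX/X./OO] O move#2: (2,1):+0/OX/XX/XO/OO*
[OX/XX/XO/OO] end (terminal +0, X#3); searched OX/X./X./OO to 6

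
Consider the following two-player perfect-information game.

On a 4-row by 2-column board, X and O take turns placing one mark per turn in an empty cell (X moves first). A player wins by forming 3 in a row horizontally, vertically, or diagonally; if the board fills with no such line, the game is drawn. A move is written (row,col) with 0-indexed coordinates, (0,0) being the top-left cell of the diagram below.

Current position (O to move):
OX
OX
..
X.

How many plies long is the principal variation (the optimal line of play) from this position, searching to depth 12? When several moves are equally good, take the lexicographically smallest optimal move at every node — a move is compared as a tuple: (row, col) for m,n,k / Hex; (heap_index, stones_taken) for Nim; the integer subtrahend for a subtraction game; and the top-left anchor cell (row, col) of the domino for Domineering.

p1 O@[OX/OX/../X.]: (2,0)[OX/OX/O./X.]+1* (2,1)[OX/OX/.O/X.]+0 (3,1)[OX/OX/../XO]-1
p2 X@[OX/OX/O./X.] terminal -1; root [OX/OX/../X.] d12

PV length from [OX/OX/../X.]: 1 ply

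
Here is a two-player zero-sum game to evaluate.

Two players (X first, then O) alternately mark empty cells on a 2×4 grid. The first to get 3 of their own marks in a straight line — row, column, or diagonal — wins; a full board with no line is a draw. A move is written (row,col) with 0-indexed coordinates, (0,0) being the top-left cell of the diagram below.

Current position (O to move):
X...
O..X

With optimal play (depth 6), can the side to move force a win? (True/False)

ply 1, O at X.../O..X | (0,1)=+0→XO../O..X*; (0,2)=+0→X.O./O..X; (0,3)=+0→X..O/O..X; (1,1)=+0→X.../OO.X; (1,2)=+0→X.../O.OX
ply 2, X at XO../O..X | (0,2)=+0→XOX./O..X*; (0,3)=+0→XO.X/O..X; (1,1)=+0→XO../OX.X; (1,2)=+0→XO../O.XX
ply 3, O at XOX./O..X | (0,3)=+0→XOXO/O..X*; (1,1)=+0→XOX./OO.X; (1,2)=+0→XOX./O.OX
ply 4, X at XOXO/O..X | (1,1)=+0→XOXO/OX.X*; (1,2)=+0→XOXO/O.XX
ply 5, O at XOXO/OX.X | (1,2)=+0→XOXO/OXOX*
ply 6: XOXO/OXOX is terminal +0 (X); from X.../O..X depth 6

O winning at [X.../O..X]: False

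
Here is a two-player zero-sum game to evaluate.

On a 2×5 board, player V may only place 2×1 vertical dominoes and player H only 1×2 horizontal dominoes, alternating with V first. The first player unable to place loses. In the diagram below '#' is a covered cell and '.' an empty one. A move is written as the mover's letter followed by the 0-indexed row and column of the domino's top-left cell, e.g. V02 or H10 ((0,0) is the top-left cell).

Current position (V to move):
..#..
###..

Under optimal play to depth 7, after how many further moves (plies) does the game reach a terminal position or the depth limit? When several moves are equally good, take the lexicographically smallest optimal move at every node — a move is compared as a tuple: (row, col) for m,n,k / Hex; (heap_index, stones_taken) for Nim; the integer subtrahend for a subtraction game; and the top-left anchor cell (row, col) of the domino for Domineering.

p1 V@[..#../###..]: V03[..##./####.]+1* V04[..#.#/###.#]+1
p2 H@[..##./####.]: H00[####./####.]-1*
p3 V@[####./####.]: V04[#####/#####]+1*
p4 H@[#####/#####] terminal -1; root [..#../###..] d7

PV length from [..#../###..]: 3 plies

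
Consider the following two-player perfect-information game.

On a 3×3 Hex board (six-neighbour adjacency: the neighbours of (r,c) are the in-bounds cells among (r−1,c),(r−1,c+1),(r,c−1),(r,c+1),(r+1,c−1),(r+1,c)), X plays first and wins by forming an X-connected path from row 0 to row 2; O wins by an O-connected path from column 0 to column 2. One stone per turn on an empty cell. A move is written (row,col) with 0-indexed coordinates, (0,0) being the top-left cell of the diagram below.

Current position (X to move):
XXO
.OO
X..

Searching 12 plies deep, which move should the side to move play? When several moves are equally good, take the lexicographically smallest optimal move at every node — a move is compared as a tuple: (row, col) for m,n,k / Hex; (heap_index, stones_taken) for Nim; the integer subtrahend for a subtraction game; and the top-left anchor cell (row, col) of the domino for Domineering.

X's best at [XXO/.OO/X..]: (1,0)

[XXO/.OO/X..] X move#1: (1,0):+1/XXO/XOO/X..*, (2,1):-1/XXO/.OO/XX., (2,2):-1/XXO/.OO/X.X
[XXO/XOO/X..] end (terminal -1, O#2); searched XXO/.OO/X.. to 12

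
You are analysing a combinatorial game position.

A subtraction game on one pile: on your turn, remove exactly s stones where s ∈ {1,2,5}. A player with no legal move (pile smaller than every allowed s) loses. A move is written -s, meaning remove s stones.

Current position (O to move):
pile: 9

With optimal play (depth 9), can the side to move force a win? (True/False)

[9] O move#1: -1:-1/8*, -2:-1/7, -5:-1/4
[8] X move#2: -1:-1/7, -2:+1/6*, -5:+1/3
[6] O move#3: -1:-1/5*, -2:-1/4, -5:-1/1
[5] X move#4: -1:-1/4, -2:+1/3*, -5:+1/0
[3] O move#5: -1:-1/2*, -2:-1/1
[2] X move#6: -1:-1/1, -2:+1/0*
[0] end (terminal -1, O#7); searched 9 to 9

O winning at [9]: False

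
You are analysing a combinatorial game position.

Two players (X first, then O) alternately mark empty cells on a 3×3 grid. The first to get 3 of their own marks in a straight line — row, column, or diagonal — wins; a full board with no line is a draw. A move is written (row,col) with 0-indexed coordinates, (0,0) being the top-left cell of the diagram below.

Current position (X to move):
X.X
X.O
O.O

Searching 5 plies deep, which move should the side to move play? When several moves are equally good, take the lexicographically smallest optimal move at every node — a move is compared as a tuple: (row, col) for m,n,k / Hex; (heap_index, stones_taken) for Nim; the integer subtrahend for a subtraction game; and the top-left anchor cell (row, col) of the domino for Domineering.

ply 1, X at X.X/X.O/O.O | (0,1)=+1→XXX/X.O/O.O*; (1,1)=-1→X.X/XXO/O.O; (2,1)=+0→X.X/X.O/OXO
ply 2: XXX/X.O/O.O is terminal -1 (O); from X.X/X.O/O.O depth 5

X's best at [X.X/X.O/O.O]: (0,1)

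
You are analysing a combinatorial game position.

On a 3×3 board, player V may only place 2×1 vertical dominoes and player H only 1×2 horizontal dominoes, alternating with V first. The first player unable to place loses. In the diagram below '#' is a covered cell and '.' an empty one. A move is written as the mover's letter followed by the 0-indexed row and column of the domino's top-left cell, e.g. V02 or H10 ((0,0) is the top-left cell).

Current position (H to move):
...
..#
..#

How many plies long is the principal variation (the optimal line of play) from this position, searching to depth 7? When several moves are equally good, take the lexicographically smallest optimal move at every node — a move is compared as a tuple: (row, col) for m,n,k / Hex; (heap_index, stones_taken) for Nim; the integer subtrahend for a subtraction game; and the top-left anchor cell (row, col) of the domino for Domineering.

PV length from [.../..#/..#]: 1 ply

p1 H@[.../..#/..#]: H00[##./..#/..#]-1 H01[.##/..#/..#]-1 H10[.../###/..#]+1* H20[.../..#/###]-1
p2 V@[.../###/..#] terminal -1; root [.../..#/..#] d7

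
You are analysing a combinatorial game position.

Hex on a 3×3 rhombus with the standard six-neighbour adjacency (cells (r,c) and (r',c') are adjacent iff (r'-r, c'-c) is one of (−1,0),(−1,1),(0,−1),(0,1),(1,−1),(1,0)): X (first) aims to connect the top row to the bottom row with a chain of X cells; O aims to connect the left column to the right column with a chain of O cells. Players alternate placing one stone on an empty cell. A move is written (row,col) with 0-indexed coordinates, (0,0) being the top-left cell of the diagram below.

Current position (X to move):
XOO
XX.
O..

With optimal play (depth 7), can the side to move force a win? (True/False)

X winning at [XOO/XX./O..]: True

ply 1, X at XOO/XX./O.. | (1,2)=+1→XOO/XXX/O..*; (2,1)=+1→XOO/XX./OX.; (2,2)=+1→XOO/XX./O.X
ply 2, O at XOO/XXX/O.. | (2,1)=-1→XOO/XXX/OO.*; (2,2)=-1→XOO/XXX/O.O
ply 3, X at XOO/XXX/OO. | (2,2)=+1→XOO/XXX/OOX*
ply 4: XOO/XXX/OOX is terminal -1 (O); from XOO/XX./O.. depth 7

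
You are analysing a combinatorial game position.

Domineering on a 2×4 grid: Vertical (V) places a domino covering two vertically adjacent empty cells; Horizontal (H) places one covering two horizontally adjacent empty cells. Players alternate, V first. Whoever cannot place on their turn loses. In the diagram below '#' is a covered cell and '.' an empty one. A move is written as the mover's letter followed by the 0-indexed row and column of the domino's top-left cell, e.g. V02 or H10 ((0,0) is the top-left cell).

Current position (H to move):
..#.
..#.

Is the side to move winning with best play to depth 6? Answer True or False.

H winning at [..#./..#.]: True

ply 1, H at ..#./..#. | H00=+1→###./..#.*; H10=+1→..#./###.
ply 2, V at ###./..#. | V03=-1→####/..##*
ply 3, H at ####/..## | H10=+1→####/####*
ply 4: ####/#### is terminal -1 (V); from ..#./..#. depth 6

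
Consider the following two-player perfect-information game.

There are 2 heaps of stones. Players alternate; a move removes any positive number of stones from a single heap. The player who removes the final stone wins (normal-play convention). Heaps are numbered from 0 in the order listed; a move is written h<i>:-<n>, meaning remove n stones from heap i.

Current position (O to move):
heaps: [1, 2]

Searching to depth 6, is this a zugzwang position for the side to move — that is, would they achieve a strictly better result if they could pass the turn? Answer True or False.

[(1,2)] O move#1: h0:-1:-1/(0,2), h1:-1:+1/(1,1)*, h1:-2:-1/(1,0)
[(1,1)] X move#2: h0:-1:-1/(0,1)*, h1:-1:-1/(1,0)
[(0,1)] O move#3: h1:-1:+1/(0,0)*
[(0,0)] end (terminal -1, X#4); searched (1,2) to 6
if O skipped the turn, X would face:
~ [(1,2)] X move#1: h0:-1:-1/(0,2), h1:-1:+1/(1,1)*, h1:-2:-1/(1,0)
~ [(1,1)] O move#2: h0:-1:-1/(0,1)*, h1:-1:-1/(1,0)
~ [(0,1)] X move#3: h1:-1:+1/(0,0)*
~ [(0,0)] end (terminal -1, O#4); searched (1,2) to 6
compare (O): move=+1 vs pass=-1

zugzwang((1,2), O) = False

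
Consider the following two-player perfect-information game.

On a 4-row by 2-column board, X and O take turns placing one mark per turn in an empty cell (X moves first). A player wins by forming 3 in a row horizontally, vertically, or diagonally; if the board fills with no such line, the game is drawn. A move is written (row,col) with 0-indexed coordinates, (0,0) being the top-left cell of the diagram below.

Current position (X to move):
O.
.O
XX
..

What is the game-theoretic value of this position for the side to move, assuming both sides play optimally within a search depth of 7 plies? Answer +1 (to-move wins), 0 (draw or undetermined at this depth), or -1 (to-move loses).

ply 1, X at O./.O/XX/.. | (0,1)=+0→OX/.O/XX/..*; (1,0)=+0→O./XO/XX/..; (3,0)=+0→O./.O/XX/X.; (3,1)=+0→O./.O/XX/.X
ply 2, O at OX/.O/XX/.. | (1,0)=+0→OX/OO/XX/..*; (3,0)=+0→OX/.O/XX/O.; (3,1)=+0→OX/.O/XX/.O
ply 3, X at OX/OO/XX/.. | (3,0)=+0→OX/OO/XX/X.*; (3,1)=+0→OX/OO/XX/.X
ply 4, O at OX/OO/XX/X. | (3,1)=+0→OX/OO/XX/XO*
ply 5: OX/OO/XX/XO is terminal +0 (X); from O./.O/XX/.. depth 7

value(O./.O/XX/.., X) = 0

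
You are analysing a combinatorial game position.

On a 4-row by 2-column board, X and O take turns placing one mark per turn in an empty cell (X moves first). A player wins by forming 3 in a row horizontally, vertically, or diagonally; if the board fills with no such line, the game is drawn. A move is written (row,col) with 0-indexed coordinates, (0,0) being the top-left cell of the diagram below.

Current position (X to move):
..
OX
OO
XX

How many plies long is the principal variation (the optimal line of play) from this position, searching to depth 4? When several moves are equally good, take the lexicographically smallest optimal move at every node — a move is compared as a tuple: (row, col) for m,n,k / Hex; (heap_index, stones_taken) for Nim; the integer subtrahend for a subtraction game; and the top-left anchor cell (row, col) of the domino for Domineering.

PV length from [../OX/OO/XX]: 2 plies

p1 X@[../OX/OO/XX]: (0,0)[X./OX/OO/XX]+0* (0,1)[.X/OX/OO/XX]-1
p2 O@[X./OX/OO/XX]: (0,1)[XO/OX/OO/XX]+0*
p3 X@[XO/OX/OO/XX] terminal +0; root [../OX/OO/XX] d4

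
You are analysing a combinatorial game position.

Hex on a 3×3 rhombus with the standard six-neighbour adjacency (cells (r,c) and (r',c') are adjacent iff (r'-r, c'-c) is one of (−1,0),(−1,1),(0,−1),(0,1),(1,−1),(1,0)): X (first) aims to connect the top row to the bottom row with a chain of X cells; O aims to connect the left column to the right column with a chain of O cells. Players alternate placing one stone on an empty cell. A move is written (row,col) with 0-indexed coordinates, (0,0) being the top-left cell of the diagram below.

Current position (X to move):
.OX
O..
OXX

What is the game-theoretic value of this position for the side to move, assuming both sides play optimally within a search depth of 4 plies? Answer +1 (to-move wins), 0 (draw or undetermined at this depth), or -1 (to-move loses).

[.OX/O../OXX] X move#1: (0,0):+1/XOX/O../OXX*, (1,1):+1/.OX/OX./OXX, (1,2):+1/.OX/O.X/OXX
[XOX/O../OXX] O move#2: (1,1):-1/XOX/OO./OXX*, (1,2):-1/XOX/O.O/OXX
[XOX/OO./OXX] X move#3: (1,2):+1/XOX/OOX/OXX*
[XOX/OOX/OXX] end (terminal -1, O#4); searched .OX/O../OXX to 4

value(.OX/O../OXX, X) = +1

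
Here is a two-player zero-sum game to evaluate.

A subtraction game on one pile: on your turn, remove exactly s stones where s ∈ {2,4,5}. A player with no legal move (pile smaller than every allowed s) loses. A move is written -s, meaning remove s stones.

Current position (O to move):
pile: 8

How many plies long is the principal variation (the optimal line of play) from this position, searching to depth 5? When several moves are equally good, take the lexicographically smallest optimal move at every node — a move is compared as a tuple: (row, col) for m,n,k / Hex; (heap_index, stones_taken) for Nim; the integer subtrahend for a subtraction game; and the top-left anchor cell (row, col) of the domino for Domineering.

p1 O@[8]: -2[6]-1* -4[4]-1 -5[3]-1
p2 X@[6]: -2[4]-1 -4[2]-1 -5[1]+1*
p3 O@[1] terminal -1; root [8] d5

PV length from [8]: 2 plies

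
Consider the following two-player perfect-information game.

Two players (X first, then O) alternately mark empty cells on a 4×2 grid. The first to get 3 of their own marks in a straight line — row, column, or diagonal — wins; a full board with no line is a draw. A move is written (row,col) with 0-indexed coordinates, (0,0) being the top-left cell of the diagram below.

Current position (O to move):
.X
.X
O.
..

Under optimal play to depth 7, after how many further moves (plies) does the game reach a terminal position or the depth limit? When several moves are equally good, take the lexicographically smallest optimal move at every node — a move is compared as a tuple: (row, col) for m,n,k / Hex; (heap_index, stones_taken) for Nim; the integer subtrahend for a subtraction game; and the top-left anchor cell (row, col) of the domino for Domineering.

p1 O@[.X/.X/O./..]: (0,0)[OX/.X/O./..]-1 (1,0)[.X/OX/O./..]-1 (2,1)[.X/.X/OO/..]+0* (3,0)[.X/.X/O./O.]-1 (3,1)[.X/.X/O./.O]-1
p2 X@[.X/.X/OO/..]: (0,0)[XX/.X/OO/..]+0* (1,0)[.X/XX/OO/..]+0 (3,0)[.X/.X/OO/X.]+0 (3,1)[.X/.X/OO/.X]-1
p3 O@[XX/.X/OO/..]: (1,0)[XX/OX/OO/..]+0* (3,0)[XX/.X/OO/O.]+0 (3,1)[XX/.X/OO/.O]+0
p4 X@[XX/OX/OO/..]: (3,0)[XX/OX/OO/X.]+0* (3,1)[XX/OX/OO/.X]-1
p5 O@[XX/OX/OO/X.]: (3,1)[XX/OX/OO/XO]+0*
p6 X@[XX/OX/OO/XO] terminal +0; root [.X/.X/O./..] d7

PV length from [.X/.X/O./..]: 5 plies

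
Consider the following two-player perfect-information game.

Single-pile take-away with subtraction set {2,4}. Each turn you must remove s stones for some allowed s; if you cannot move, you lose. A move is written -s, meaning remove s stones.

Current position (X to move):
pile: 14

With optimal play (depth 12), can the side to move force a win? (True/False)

ply 1, X at 14 | -2=+1→12*; -4=-1→10
ply 2, O at 12 | -2=-1→10*; -4=-1→8
ply 3, X at 10 | -2=-1→8; -4=+1→6*
ply 4, O at 6 | -2=-1→4*; -4=-1→2
ply 5, X at 4 | -2=-1→2; -4=+1→0*
ply 6: 0 is terminal -1 (O); from 14 depth 12

X winning at [14]: True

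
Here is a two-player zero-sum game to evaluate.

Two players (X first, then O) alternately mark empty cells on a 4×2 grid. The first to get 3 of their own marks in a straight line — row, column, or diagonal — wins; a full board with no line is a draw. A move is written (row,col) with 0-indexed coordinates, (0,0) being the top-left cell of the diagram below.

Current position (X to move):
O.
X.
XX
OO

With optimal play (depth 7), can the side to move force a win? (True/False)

p1 X@[O./X./XX/OO]: (0,1)[OX/X./XX/OO]+0* (1,1)[O./XX/XX/OO]+0
p2 O@[OX/X./XX/OO]: (1,1)[OX/XO/XX/OO]+0*
p3 X@[OX/XO/XX/OO] terminal +0; root [O./X./XX/OO] d7

X winning at [O./X./XX/OO]: False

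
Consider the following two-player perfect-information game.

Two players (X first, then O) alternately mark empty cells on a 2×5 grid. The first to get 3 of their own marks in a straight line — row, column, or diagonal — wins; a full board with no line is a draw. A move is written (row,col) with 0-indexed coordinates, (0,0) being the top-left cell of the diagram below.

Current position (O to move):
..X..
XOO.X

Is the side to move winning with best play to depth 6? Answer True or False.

O winning at [..X../XOO.X]: True

p1 O@[..X../XOO.X]: (0,0)[O.X../XOO.X]+0 (0,1)[.OX../XOO.X]+0 (0,3)[..XO./XOO.X]+0 (0,4)[..X.O/XOO.X]+0 (1,3)[..X../XOOOX]+1*
p2 X@[..X../XOOOX] terminal -1; root [..X../XOO.X] d6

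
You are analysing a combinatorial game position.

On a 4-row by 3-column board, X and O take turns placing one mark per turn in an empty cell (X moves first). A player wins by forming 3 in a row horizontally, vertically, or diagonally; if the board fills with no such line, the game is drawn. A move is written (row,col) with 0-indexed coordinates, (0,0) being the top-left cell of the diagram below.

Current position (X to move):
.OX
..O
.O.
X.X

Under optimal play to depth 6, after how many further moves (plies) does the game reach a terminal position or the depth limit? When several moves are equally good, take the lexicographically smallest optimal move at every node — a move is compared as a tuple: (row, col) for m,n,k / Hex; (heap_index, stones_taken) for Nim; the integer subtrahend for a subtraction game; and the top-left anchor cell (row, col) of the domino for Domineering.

[.OX/..O/.O./X.X] X move#1: (0,0):-1/XOX/..O/.O./X.X, (1,0):-1/.OX/X.O/.O./X.X, (1,1):+1/.OX/.XO/.O./X.X*, (2,0):-1/.OX/..O/XO./X.X, (2,2):-1/.OX/..O/.OX/X.X, (3,1):+1/.OX/..O/.O./XXX
[.OX/.XO/.O./X.X] O move#2: (0,0):-1/OOX/.XO/.O./X.X*, (1,0):-1/.OX/OXO/.O./X.X, (2,0):-1/.OX/.XO/OO./X.X, (2,2):-1/.OX/.XO/.OO/X.X, (3,1):-1/.OX/.XO/.O./XOX
[OOX/.XO/.O./X.X] X move#3: (1,0):+1/OOX/XXO/.O./X.X*, (2,0):+1/OOX/.XO/XO./X.X, (2,2):+1/OOX/.XO/.OX/X.X, (3,1):+1/OOX/.XO/.O./XXX
[OOX/XXO/.O./X.X] O move#4: (2,0):-1/OOX/XXO/OO./X.X*, (2,2):-1/OOX/XXO/.OO/X.X, (3,1):-1/OOX/XXO/.O./XOX
[OOX/XXO/OO./X.X] X move#5: (2,2):+0/OOX/XXO/OOX/X.X, (3,1):+1/OOX/XXO/OO./XXX*
[OOX/XXO/OO./XXX] end (terminal -1, O#6); searched .OX/..O/.O./X.X to 6

PV length from [.OX/..O/.O./X.X]: 5 plies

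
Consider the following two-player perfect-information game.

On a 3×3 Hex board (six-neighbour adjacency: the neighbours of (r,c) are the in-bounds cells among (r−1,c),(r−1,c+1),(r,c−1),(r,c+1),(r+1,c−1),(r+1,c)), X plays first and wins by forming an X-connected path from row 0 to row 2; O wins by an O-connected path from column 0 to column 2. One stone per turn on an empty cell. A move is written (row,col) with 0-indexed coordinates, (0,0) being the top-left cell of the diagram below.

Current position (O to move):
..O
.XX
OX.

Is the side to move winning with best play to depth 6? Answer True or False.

O winning at [..O/.XX/OX.]: True

ply 1, O at ..O/.XX/OX. | (0,0)=-1→O.O/.XX/OX.; (0,1)=+1→.OO/.XX/OX.*; (1,0)=-1→..O/OXX/OX.; (2,2)=-1→..O/.XX/OXO
ply 2, X at .OO/.XX/OX. | (0,0)=-1→XOO/.XX/OX.*; (1,0)=-1→.OO/XXX/OX.; (2,2)=-1→.OO/.XX/OXX
ply 3, O at XOO/.XX/OX. | (1,0)=+1→XOO/OXX/OX.*; (2,2)=-1→XOO/.XX/OXO
ply 4: XOO/OXX/OX. is terminal -1 (X); from ..O/.XX/OX. depth 6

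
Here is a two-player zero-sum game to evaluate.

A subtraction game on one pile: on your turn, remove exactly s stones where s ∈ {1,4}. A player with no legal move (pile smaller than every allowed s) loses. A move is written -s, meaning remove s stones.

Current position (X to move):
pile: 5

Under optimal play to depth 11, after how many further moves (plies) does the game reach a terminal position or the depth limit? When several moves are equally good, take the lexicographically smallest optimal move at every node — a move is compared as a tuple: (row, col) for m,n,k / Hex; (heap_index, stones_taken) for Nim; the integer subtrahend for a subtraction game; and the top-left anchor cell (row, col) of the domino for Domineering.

p1 X@[5]: -1[4]-1* -4[1]-1
p2 O@[4]: -1[3]-1 -4[0]+1*
p3 X@[0] terminal -1; root [5] d11

PV length from [5]: 2 plies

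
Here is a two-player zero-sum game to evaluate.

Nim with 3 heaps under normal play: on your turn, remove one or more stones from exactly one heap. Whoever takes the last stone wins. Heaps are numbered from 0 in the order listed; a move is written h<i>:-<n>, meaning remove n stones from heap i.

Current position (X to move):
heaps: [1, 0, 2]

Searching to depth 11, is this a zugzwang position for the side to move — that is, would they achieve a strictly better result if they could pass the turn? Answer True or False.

ply 1, X at (1,0,2) | h0:-1=-1→(0,0,2); h2:-1=+1→(1,0,1)*; h2:-2=-1→(1,0,0)
ply 2, O at (1,0,1) | h0:-1=-1→(0,0,1)*; h2:-1=-1→(1,0,0)
ply 3, X at (0,0,1) | h2:-1=+1→(0,0,0)*
ply 4: (0,0,0) is terminal -1 (O); from (1,0,2) depth 11
if X skipped the turn, O would face:
~ ply 1, O at (1,0,2) | h0:-1=-1→(0,0,2); h2:-1=+1→(1,0,1)*; h2:-2=-1→(1,0,0)
~ ply 2, X at (1,0,1) | h0:-1=-1→(0,0,1)*; h2:-1=-1→(1,0,0)
~ ply 3, O at (0,0,1) | h2:-1=+1→(0,0,0)*
~ ply 4: (0,0,0) is terminal -1 (X); from (1,0,2) depth 11
compare (X): move=+1 vs pass=-1

zugzwang((1,0,2), X) = False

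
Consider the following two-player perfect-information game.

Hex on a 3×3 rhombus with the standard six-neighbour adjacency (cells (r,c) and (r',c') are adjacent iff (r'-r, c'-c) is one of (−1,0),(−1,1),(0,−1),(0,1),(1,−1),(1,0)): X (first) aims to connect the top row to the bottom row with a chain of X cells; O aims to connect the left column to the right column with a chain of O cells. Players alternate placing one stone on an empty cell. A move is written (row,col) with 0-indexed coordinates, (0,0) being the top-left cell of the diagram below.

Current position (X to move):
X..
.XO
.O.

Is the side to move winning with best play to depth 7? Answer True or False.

X winning at [X../.XO/.O.]: True

p1 X@[X../.XO/.O.]: (0,1)[XX./.XO/.O.]-1 (0,2)[X.X/.XO/.O.]-1 (1,0)[X../XXO/.O.]-1 (2,0)[X../.XO/XO.]+1* (2,2)[X../.XO/.OX]-1
p2 O@[X../.XO/XO.]: (0,1)[XO./.XO/XO.]-1* (0,2)[X.O/.XO/XO.]-1 (1,0)[X../OXO/XO.]-1 (2,2)[X../.XO/XOO]-1
p3 X@[XO./.XO/XO.]: (0,2)[XOX/.XO/XO.]+1* (1,0)[XO./XXO/XO.]+1 (2,2)[XO./.XO/XOX]+1
p4 O@[XOX/.XO/XO.] terminal -1; root [X../.XO/.O.] d7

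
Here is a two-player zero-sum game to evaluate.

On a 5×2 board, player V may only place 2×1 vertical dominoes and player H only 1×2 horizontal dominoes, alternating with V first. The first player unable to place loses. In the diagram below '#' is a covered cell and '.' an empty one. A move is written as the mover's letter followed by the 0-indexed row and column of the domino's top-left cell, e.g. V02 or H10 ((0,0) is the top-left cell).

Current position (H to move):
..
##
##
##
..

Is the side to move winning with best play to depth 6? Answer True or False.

H winning at [../##/##/##/..]: True

[../##/##/##/..] H move#1: H00:+1/##/##/##/##/..*, H40:+1/../##/##/##/##
[##/##/##/##/..] end (terminal -1, V#2); searched ../##/##/##/.. to 6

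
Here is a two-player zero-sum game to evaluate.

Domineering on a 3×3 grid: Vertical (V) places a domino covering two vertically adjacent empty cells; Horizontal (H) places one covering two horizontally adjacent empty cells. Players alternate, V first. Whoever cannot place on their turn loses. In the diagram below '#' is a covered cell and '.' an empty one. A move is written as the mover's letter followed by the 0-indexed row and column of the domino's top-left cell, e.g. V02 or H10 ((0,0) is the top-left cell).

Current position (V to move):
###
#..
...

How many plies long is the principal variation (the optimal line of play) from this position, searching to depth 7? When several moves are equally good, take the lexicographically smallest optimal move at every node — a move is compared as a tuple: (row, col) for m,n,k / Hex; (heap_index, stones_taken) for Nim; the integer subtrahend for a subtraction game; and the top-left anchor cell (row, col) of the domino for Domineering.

ply 1, V at ###/#../... | V11=+1→###/##./.#.*; V12=-1→###/#.#/..#
ply 2: ###/##./.#. is terminal -1 (H); from ###/#../... depth 7

PV length from [###/#../...]: 1 ply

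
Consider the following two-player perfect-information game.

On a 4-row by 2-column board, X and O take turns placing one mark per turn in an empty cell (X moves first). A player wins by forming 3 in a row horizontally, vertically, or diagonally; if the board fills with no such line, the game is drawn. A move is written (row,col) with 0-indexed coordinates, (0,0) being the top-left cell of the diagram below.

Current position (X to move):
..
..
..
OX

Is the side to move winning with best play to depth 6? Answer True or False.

p1 X@[../../../OX]: (0,0)[X./../../OX]+0* (0,1)[.X/../../OX]+0 (1,0)[../X./../OX]+0 (1,1)[../.X/../OX]+0 (2,0)[../../X./OX]+0 (2,1)[../../.X/OX]+0
p2 O@[X./../../OX]: (0,1)[XO/../../OX]+0* (1,0)[X./O./../OX]+0 (1,1)[X./.O/../OX]+0 (2,0)[X./../O./OX]+0 (2,1)[X./../.O/OX]+0
p3 X@[XO/../../OX]: (1,0)[XO/X./../OX]+0* (1,1)[XO/.X/../OX]+0 (2,0)[XO/../X./OX]+0 (2,1)[XO/../.X/OX]+0
p4 O@[XO/X./../OX]: (1,1)[XO/XO/../OX]-1 (2,0)[XO/X./O./OX]+0* (2,1)[XO/X./.O/OX]-1
p5 X@[XO/X./O./OX]: (1,1)[XO/XX/O./OX]+0* (2,1)[XO/X./OX/OX]+0
p6 O@[XO/XX/O./OX]: (2,1)[XO/XX/OO/OX]+0*
p7 X@[XO/XX/OO/OX] terminal +0; root [../../../OX] d6

X winning at [../../../OX]: False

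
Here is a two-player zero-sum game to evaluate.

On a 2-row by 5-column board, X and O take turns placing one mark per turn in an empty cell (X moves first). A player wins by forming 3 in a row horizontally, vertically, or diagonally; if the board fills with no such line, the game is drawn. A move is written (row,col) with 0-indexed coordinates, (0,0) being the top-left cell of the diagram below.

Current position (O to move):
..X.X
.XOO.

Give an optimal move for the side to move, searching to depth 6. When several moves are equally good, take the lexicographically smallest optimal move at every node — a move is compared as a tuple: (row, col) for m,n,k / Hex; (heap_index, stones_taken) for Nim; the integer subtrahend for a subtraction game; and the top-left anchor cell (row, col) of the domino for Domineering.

O's best at [..X.X/.XOO.]: (1,4)

ply 1, O at ..X.X/.XOO. | (0,0)=-1→O.X.X/.XOO.; (0,1)=-1→.OX.X/.XOO.; (0,3)=+0→..XOX/.XOO.; (1,0)=-1→..X.X/OXOO.; (1,4)=+1→..X.X/.XOOO*
ply 2: ..X.X/.XOOO is terminal -1 (X); from ..X.X/.XOO. depth 6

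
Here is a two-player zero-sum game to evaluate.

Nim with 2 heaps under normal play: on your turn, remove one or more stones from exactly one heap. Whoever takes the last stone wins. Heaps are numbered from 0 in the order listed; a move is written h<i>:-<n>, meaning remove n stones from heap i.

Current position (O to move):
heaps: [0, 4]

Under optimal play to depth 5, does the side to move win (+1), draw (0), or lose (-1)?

value((0,4), O) = +1

[(0,4)] O move#1: h1:-1:-1/(0,3), h1:-2:-1/(0,2), h1:-3:-1/(0,1), h1:-4:+1/(0,0)*
[(0,0)] end (terminal -1, X#2); searched (0,4) to 5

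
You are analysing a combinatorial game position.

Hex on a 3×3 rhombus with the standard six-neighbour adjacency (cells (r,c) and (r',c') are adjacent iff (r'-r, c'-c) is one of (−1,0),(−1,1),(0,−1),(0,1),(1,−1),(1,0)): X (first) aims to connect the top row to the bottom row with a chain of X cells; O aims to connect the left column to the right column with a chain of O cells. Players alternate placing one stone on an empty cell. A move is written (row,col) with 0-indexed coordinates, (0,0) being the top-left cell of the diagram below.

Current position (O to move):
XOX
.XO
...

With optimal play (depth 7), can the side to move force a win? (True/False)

[XOX/.XO/...] O move#1: (1,0):-1/XOX/OXO/...*, (2,0):-1/XOX/.XO/O.., (2,1):-1/XOX/.XO/.O., (2,2):-1/XOX/.XO/..O
[XOX/OXO/...] X move#2: (2,0):+1/XOX/OXO/X..*, (2,1):+1/XOX/OXO/.X., (2,2):+1/XOX/OXO/..X
[XOX/OXO/X..] end (terminal -1, O#3); searched XOX/.XO/... to 7

O winning at [XOX/.XO/...]: False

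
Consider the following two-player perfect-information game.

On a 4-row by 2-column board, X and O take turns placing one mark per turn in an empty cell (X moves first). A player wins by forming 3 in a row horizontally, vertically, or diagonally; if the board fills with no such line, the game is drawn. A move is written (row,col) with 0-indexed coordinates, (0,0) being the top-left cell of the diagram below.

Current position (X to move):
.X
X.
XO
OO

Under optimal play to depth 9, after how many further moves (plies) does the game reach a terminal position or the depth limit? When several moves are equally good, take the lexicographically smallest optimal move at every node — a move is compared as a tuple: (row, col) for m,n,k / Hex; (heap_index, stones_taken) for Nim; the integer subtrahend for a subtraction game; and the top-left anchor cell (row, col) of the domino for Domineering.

p1 X@[.X/X./XO/OO]: (0,0)[XX/X./XO/OO]+1* (1,1)[.X/XX/XO/OO]+0
p2 O@[XX/X./XO/OO] terminal -1; root [.X/X./XO/OO] d9

PV length from [.X/X./XO/OO]: 1 ply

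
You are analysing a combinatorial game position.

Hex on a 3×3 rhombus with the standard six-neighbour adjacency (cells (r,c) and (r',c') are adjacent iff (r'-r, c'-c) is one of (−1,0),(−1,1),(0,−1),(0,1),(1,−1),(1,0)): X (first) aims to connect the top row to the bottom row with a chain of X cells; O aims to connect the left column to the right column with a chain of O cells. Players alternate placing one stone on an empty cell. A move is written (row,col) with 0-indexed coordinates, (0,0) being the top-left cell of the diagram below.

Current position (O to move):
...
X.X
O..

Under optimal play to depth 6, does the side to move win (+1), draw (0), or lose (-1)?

value(.../X.X/O.., O) = -1

ply 1, O at .../X.X/O.. | (0,0)=-1→O../X.X/O..*; (0,1)=-1→.O./X.X/O..; (0,2)=-1→..O/X.X/O..; (1,1)=-1→.../XOX/O..; (2,1)=-1→.../X.X/OO.; (2,2)=-1→.../X.X/O.O
ply 2, X at O../X.X/O.. | (0,1)=+1→OX./X.X/O..*; (0,2)=+1→O.X/X.X/O..; (1,1)=+1→O../XXX/O..; (2,1)=-1→O../X.X/OX.; (2,2)=-1→O../X.X/O.X
ply 3, O at OX./X.X/O.. | (0,2)=-1→OXO/X.X/O..*; (1,1)=-1→OX./XOX/O..; (2,1)=-1→OX./X.X/OO.; (2,2)=-1→OX./X.X/O.O
ply 4, X at OXO/X.X/O.. | (1,1)=+1→OXO/XXX/O..*; (2,1)=-1→OXO/X.X/OX.; (2,2)=-1→OXO/X.X/O.X
ply 5, O at OXO/XXX/O.. | (2,1)=-1→OXO/XXX/OO.*; (2,2)=-1→OXO/XXX/O.O
ply 6, X at OXO/XXX/OO. | (2,2)=+1→OXO/XXX/OOX*
ply 7: OXO/XXX/OOX is terminal -1 (O); from .../X.X/O.. depth 6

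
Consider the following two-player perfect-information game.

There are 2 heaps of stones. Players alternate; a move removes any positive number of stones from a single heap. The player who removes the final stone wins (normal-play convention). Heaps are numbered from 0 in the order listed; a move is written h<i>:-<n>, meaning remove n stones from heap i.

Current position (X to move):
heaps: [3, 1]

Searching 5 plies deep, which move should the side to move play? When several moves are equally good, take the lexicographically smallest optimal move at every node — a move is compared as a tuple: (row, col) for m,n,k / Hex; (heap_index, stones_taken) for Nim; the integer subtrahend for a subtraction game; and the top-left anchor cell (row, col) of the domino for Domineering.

X's best at [(3,1)]: h0:-2

[(3,1)] X move#1: h0:-1:-1/(2,1), h0:-2:+1/(1,1)*, h0:-3:-1/(0,1), h1:-1:-1/(3,0)
[(1,1)] O move#2: h0:-1:-1/(0,1)*, h1:-1:-1/(1,0)
[(0,1)] X move#3: h1:-1:+1/(0,0)*
[(0,0)] end (terminal -1, O#4); searched (3,1) to 5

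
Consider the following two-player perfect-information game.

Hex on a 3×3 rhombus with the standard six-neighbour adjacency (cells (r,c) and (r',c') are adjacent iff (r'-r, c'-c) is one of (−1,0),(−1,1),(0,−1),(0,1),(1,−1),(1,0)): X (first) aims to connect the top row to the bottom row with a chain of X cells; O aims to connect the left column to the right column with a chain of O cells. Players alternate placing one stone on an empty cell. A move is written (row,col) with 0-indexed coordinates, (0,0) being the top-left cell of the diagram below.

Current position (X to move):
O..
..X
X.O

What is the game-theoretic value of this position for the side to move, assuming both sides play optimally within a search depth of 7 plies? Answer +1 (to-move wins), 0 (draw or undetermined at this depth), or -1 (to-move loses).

p1 X@[O../..X/X.O]: (0,1)[OX./..X/X.O]+1* (0,2)[O.X/..X/X.O]+1 (1,0)[O../X.X/X.O]+1 (1,1)[O../.XX/X.O]+1 (2,1)[O../..X/XXO]+1
p2 O@[OX./..X/X.O]: (0,2)[OXO/..X/X.O]-1* (1,0)[OX./O.X/X.O]-1 (1,1)[OX./.OX/X.O]-1 (2,1)[OX./..X/XOO]-1
p3 X@[OXO/..X/X.O]: (1,0)[OXO/X.X/X.O]+1* (1,1)[OXO/.XX/X.O]+1 (2,1)[OXO/..X/XXO]+1
p4 O@[OXO/X.X/X.O] terminal -1; root [O../..X/X.O] d7

value(O../..X/X.O, X) = +1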